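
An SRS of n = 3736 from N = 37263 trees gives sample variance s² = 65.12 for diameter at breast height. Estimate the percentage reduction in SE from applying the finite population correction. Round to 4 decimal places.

5.1454

f = n/N = 3736/37263 = 0.10026031.
SE_no-fpc = √(s²/n) = 0.13202427; SE_fpc = √((1−f)s²/n) = 0.1252311.
Ratio = √(1−f) = 0.94854609. Reduction = 100·(1 − 0.94854609) = 5.1454%.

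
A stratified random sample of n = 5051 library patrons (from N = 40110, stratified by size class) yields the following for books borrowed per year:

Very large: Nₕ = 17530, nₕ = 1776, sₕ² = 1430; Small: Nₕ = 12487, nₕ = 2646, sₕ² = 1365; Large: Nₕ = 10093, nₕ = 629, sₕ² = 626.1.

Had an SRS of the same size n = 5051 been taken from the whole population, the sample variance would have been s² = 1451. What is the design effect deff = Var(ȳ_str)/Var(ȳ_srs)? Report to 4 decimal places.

Var(ȳ_str) = Σ Wₕ²(1−fₕ)sₕ²/nₕ with Wₕ = Nₕ/40110:
  Very large: (17530/40110)²·(1−1776/17530)·1430/1776 = 0.1382167
  Small: (12487/40110)²·(1−2646/12487)·1365/2646 = 0.039403503
  Large: (10093/40110)²·(1−629/10093)·626.1/629 = 0.059099355
  → Var(ȳ_str) = 0.23671956.
Var(ȳ_srs) = (1 − 5051/40110)·1451/5051 = 0.25109433.
deff = 0.23671956 / 0.25109433 = 0.9428.

0.9428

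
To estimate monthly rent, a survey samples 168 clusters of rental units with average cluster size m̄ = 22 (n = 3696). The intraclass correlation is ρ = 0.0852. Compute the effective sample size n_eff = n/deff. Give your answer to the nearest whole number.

1325

deff = 1 + (22 − 1)·0.0852 = 1 + 1.7892 = 2.7892.
n_eff = 3696 / 2.7892 = 1325.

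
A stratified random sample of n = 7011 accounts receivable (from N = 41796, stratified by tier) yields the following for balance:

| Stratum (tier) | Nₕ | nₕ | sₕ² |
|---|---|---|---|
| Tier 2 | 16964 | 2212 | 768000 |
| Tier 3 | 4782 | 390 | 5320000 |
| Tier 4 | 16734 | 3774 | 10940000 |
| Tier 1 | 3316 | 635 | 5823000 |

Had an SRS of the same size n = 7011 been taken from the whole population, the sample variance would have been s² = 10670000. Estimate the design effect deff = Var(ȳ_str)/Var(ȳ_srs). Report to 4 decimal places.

Var(ȳ_str) = Σ Wₕ²(1−fₕ)sₕ²/nₕ with Wₕ = Nₕ/41796:
  Tier 2: (16964/41796)²·(1−2212/16964)·768000/2212 = 49.737714
  Tier 3: (4782/41796)²·(1−390/4782)·5320000/390 = 164.00213
  Tier 4: (16734/41796)²·(1−3774/16734)·10940000/3774 = 359.87423
  Tier 1: (3316/41796)²·(1−635/3316)·5823000/635 = 46.667546
  → Var(ȳ_str) = 620.28162.
Var(ȳ_srs) = (1 − 7011/41796)·10670000/7011 = 1266.6066.
deff = 620.28162 / 1266.6066 = 0.4897.

0.4897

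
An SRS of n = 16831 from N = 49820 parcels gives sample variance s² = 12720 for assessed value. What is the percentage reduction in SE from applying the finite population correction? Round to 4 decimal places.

18.6266

f = n/N = 16831/49820 = 0.33783621.
SE_no-fpc = √(s²/n) = 0.86933786; SE_fpc = √((1−f)s²/n) = 0.70741019.
Ratio = √(1−f) = 0.81373447. Reduction = 100·(1 − 0.81373447) = 18.6266%.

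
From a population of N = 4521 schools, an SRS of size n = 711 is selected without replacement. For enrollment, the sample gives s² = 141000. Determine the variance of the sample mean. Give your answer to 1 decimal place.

167.1

Under SRS without replacement, Var(ȳ) = (1 − f)·s²/n with f = n/N = 711/4521 = 0.15726609.
Var(ȳ) = (1 − 0.15726609)·141000/711 = 0.84273391·198.31224 = 167.12445.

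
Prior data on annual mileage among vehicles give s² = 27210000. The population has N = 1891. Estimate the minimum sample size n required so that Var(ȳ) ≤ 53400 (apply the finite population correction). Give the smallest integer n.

Without fpc, n₀ = s²/D = 27210000/53400 = 509.5506.
With fpc, (1 − n/N)·s²/n ≤ D requires n ≥ n₀/(1 + n₀/N) = 509.5506/(1 + 509.5506/1891) = 401.3913.
Rounding up, n = 402.

402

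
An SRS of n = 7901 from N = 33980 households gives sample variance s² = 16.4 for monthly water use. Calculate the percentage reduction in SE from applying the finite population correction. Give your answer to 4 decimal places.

12.3940

f = n/N = 7901/33980 = 0.23251913.
SE_no-fpc = √(s²/n) = 0.045559704; SE_fpc = √((1−f)s²/n) = 0.039913028.
Ratio = √(1−f) = 0.87605986. Reduction = 100·(1 − 0.87605986) = 12.3940%.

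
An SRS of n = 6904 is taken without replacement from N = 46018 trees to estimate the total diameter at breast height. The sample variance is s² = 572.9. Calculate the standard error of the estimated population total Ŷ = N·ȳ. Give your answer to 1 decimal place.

12221.3

Var(Ŷ) = N²·Var(ȳ) = N²·(1 − n/N)·s²/n.
f = 6904/46018 = 0.15002825; Var(ȳ) = 0.84997175·572.9/6904 = 0.070531404.
Var(Ŷ) = 46018² · 0.070531404 = 1.4936127 × 10^8.
SE(Ŷ) = √(1.4936127 × 10^8) = 12221.3.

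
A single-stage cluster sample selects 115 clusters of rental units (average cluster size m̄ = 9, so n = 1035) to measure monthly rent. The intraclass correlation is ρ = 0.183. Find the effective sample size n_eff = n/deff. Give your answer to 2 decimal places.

deff = 1 + (9 − 1)·0.183 = 1 + 1.464 = 2.464.
n_eff = 1035 / 2.464 = 420.05.

420.05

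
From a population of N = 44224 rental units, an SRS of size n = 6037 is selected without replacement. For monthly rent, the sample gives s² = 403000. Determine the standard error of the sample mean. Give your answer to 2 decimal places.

7.59

Under SRS without replacement, Var(ȳ) = (1 − f)·s²/n with f = n/N = 6037/44224 = 0.13650959.
Var(ȳ) = (1 − 0.13650959)·403000/6037 = 0.86349041·66.755011 = 57.642312.
SE(ȳ) = √(57.642312) = 7.59.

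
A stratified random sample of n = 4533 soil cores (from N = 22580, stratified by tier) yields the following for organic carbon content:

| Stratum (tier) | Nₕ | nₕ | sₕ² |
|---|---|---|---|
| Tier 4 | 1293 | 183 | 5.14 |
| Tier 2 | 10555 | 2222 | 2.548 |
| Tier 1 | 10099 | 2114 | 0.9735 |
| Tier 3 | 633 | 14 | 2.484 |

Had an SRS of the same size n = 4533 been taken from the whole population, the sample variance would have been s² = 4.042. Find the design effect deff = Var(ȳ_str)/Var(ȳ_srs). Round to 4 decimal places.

Var(ȳ_str) = Σ Wₕ²(1−fₕ)sₕ²/nₕ with Wₕ = Nₕ/22580:
  Tier 4: (1293/22580)²·(1−183/1293)·5.14/183 = 7.9065252 × 10^-5
  Tier 2: (10555/22580)²·(1−2222/10555)·2.548/2222 = 1.978186 × 10^-4
  Tier 1: (10099/22580)²·(1−2114/10099)·0.9735/2114 = 7.2834374 × 10^-5
  Tier 3: (633/22580)²·(1−14/633)·2.484/14 = 1.3635468 × 10^-4
  → Var(ȳ_str) = 4.8607291 × 10^-4.
Var(ȳ_srs) = (1 − 4533/22580)·4.042/4533 = 7.1267524 × 10^-4.
deff = (4.8607291 × 10^-4) / (7.1267524 × 10^-4) = 0.6820.

0.6820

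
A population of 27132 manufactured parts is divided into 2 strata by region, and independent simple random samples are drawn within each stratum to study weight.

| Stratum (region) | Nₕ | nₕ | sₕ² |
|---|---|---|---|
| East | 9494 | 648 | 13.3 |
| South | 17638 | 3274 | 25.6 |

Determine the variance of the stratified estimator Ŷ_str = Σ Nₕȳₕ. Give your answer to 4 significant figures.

3.705 × 10^6

Var(Ŷ_str) = Σₕ Nₕ²(1 − fₕ)sₕ²/nₕ.
East: 9494²·(1 − 648/9494)·13.3/648 = 1.7237441 × 10^6.
South: 17638²·(1 − 3274/17638)·25.6/3274 = 1.9810071 × 10^6.
Sum = 3.7047512 × 10^6.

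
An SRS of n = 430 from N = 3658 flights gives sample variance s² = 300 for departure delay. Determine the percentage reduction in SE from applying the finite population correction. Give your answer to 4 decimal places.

6.0612

f = n/N = 430/3658 = 0.11755057.
SE_no-fpc = √(s²/n) = 0.83526907; SE_fpc = √((1−f)s²/n) = 0.78464157.
Ratio = √(1−f) = 0.93938779. Reduction = 100·(1 − 0.93938779) = 6.0612%.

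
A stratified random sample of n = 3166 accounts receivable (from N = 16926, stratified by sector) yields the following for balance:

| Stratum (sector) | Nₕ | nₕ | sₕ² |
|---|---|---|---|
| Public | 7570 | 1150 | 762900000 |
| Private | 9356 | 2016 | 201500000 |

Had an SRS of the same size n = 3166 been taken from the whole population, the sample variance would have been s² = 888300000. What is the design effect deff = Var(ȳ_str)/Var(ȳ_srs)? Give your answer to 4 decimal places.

0.5984

Var(ȳ_str) = Σ Wₕ²(1−fₕ)sₕ²/nₕ with Wₕ = Nₕ/16926:
  Public: (7570/16926)²·(1−1150/7570)·762900000/1150 = 112536.14
  Private: (9356/16926)²·(1−2016/9356)·201500000/2016 = 23958.638
  → Var(ȳ_str) = 136494.78.
Var(ȳ_srs) = (1 − 3166/16926)·888300000/3166 = 228093.47.
deff = 136494.78 / 228093.47 = 0.5984.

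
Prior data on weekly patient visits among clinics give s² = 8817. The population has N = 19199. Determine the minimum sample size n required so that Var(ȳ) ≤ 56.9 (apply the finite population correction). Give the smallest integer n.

Without fpc, n₀ = s²/D = 8817/56.9 = 154.9561.
With fpc, (1 − n/N)·s²/n ≤ D requires n ≥ n₀/(1 + n₀/N) = 154.9561/(1 + 154.9561/19199) = 153.7155.
Rounding up, n = 154.

154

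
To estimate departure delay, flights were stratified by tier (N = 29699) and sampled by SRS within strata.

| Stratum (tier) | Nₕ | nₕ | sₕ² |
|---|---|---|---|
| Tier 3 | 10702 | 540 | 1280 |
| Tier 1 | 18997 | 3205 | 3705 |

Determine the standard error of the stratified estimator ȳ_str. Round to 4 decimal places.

Var(ȳ_str) = Σₕ Wₕ²(1 − fₕ)sₕ²/nₕ with Wₕ = Nₕ/N, N = 29699.
Tier 3: Wₕ = 0.36034883; term = 0.36034883²·(1 − 0.05045786)·1280/540 = 0.29226492.
Tier 1: Wₕ = 0.63965117; term = 0.63965117²·(1 − 0.16871085)·3705/3205 = 0.39318658.
Sum = 0.6854515.
SE = √(0.6854515) = 0.8279.

0.8279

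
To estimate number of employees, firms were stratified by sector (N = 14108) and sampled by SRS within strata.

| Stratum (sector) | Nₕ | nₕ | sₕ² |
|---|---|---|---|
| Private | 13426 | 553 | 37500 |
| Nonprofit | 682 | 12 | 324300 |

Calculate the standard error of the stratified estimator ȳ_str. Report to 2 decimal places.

Var(ȳ_str) = Σₕ Wₕ²(1 − fₕ)sₕ²/nₕ with Wₕ = Nₕ/N, N = 14108.
Private: Wₕ = 0.95165863; term = 0.95165863²·(1 − 0.04118874)·37500/553 = 58.884589.
Nonprofit: Wₕ = 0.04834137; term = 0.04834137²·(1 − 0.01759531)·324300/12 = 62.04317.
Sum = 120.92776.
SE = √(120.92776) = 11.00.

11.00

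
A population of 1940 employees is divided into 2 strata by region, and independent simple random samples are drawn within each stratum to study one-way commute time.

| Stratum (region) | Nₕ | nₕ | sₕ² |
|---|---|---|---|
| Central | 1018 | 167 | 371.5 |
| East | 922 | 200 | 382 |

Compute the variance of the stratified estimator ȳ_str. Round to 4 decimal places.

0.8499

Var(ȳ_str) = Σₕ Wₕ²(1 − fₕ)sₕ²/nₕ with Wₕ = Nₕ/N, N = 1940.
Central: Wₕ = 0.52474227; term = 0.52474227²·(1 − 0.16404715)·371.5/167 = 0.51205454.
East: Wₕ = 0.47525773; term = 0.47525773²·(1 − 0.21691974)·382/200 = 0.33782985.
Sum = 0.84988439.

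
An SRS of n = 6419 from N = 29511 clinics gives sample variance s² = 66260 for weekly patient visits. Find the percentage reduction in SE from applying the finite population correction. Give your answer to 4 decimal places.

f = n/N = 6419/29511 = 0.21751211.
SE_no-fpc = √(s²/n) = 3.2128617; SE_fpc = √((1−f)s²/n) = 2.8420443.
Ratio = √(1−f) = 0.88458345. Reduction = 100·(1 − 0.88458345) = 11.5417%.

11.5417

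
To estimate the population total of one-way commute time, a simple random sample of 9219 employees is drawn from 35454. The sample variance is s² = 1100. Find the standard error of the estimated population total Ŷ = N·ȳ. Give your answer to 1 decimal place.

10534.8

Var(Ŷ) = N²·Var(ȳ) = N²·(1 − n/N)·s²/n.
f = 9219/35454 = 0.26002708; Var(ȳ) = 0.73997292·1100/9219 = 0.08829268.
Var(Ŷ) = 35454² · 0.08829268 = 1.1098267 × 10^8.
SE(Ŷ) = √(1.1098267 × 10^8) = 10534.8.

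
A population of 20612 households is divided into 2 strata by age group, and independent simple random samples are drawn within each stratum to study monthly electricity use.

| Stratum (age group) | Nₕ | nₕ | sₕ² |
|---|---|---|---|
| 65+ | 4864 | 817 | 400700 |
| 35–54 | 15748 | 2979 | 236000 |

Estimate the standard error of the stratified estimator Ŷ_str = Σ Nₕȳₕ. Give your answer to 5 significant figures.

Var(Ŷ_str) = Σₕ Nₕ²(1 − fₕ)sₕ²/nₕ.
65+: 4864²·(1 − 817/4864)·400700/817 = 9.6543726 × 10^9.
35–54: 15748²·(1 − 2979/15748)·236000/2979 = 1.5930294 × 10^10.
Sum = 2.5584667 × 10^10.
SE = √(2.5584667 × 10^10) = 159950.

159950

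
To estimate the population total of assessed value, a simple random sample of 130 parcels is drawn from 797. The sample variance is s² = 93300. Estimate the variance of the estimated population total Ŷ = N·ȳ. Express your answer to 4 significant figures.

Var(Ŷ) = N²·Var(ȳ) = N²·(1 − n/N)·s²/n.
f = 130/797 = 0.16311167; Var(ȳ) = 0.83688833·93300/130 = 600.62832.
Var(Ŷ) = 797² · 600.62832 = 3.8152451 × 10^8.

3.815 × 10^8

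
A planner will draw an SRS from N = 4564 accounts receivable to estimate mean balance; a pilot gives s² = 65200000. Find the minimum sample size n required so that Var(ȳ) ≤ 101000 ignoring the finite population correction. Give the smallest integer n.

Without fpc, n₀ = s²/D = 65200000/101000 = 645.5446.
Rounding up, n = 646.

646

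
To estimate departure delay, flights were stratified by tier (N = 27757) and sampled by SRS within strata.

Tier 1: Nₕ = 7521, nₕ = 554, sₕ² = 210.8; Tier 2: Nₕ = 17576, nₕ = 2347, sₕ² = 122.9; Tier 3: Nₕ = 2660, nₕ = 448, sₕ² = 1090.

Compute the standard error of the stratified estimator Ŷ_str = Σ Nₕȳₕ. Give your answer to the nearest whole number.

6948

Var(Ŷ_str) = Σₕ Nₕ²(1 − fₕ)sₕ²/nₕ.
Tier 1: 7521²·(1 − 554/7521)·210.8/554 = 1.993803 × 10^7.
Tier 2: 17576²·(1 − 2347/17576)·122.9/2347 = 1.4016198 × 10^7.
Tier 3: 2660²·(1 − 448/2660)·1090/448 = 1.4315788 × 10^7.
Sum = 4.8270016 × 10^7.
SE = √(4.8270016 × 10^7) = 6948.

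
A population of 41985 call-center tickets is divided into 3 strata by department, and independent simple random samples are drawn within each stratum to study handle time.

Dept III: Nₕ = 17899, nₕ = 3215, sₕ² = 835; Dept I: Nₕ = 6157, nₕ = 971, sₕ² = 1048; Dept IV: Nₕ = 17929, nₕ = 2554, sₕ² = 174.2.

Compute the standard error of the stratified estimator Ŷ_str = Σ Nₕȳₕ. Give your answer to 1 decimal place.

11023.9

Var(Ŷ_str) = Σₕ Nₕ²(1 − fₕ)sₕ²/nₕ.
Dept III: 17899²·(1 − 3215/17899)·835/3215 = 6.8261942 × 10^7.
Dept I: 6157²·(1 − 971/6157)·1048/971 = 3.4462257 × 10^7.
Dept IV: 17929²·(1 − 2554/17929)·174.2/2554 = 1.8801758 × 10^7.
Sum = 1.2152596 × 10^8.
SE = √(1.2152596 × 10^8) = 11023.9.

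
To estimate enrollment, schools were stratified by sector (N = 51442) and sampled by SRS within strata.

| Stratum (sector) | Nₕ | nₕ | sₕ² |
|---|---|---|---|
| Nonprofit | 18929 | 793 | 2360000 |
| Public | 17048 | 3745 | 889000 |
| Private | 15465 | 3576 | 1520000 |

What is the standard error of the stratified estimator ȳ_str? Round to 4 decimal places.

Var(ȳ_str) = Σₕ Wₕ²(1 − fₕ)sₕ²/nₕ with Wₕ = Nₕ/N, N = 51442.
Nonprofit: Wₕ = 0.36796781; term = 0.36796781²·(1 − 0.04189339)·2360000/793 = 386.07555.
Public: Wₕ = 0.33140236; term = 0.33140236²·(1 − 0.21967386)·889000/3745 = 20.344044.
Private: Wₕ = 0.30062984; term = 0.30062984²·(1 − 0.23123181)·1520000/3576 = 29.532869.
Sum = 435.95246.
SE = √(435.95246) = 20.8795.

20.8795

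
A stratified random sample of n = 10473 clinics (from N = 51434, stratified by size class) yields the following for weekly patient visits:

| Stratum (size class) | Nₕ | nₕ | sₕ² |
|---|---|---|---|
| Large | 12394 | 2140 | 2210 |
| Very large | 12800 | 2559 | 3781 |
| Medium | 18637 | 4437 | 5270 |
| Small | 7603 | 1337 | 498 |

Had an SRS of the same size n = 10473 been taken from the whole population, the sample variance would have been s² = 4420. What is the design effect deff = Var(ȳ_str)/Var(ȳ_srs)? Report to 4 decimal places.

0.7389

Var(ȳ_str) = Σ Wₕ²(1−fₕ)sₕ²/nₕ with Wₕ = Nₕ/51434:
  Large: (12394/51434)²·(1−2140/12394)·2210/2140 = 0.04961154
  Very large: (12800/51434)²·(1−2559/12800)·3781/2559 = 0.073212987
  Medium: (18637/51434)²·(1−4437/18637)·5270/4437 = 0.11881874
  Small: (7603/51434)²·(1−1337/7603)·498/1337 = 0.0067076859
  → Var(ȳ_str) = 0.24835095.
Var(ȳ_srs) = (1 − 10473/51434)·4420/10473 = 0.33610225.
deff = 0.24835095 / 0.33610225 = 0.7389.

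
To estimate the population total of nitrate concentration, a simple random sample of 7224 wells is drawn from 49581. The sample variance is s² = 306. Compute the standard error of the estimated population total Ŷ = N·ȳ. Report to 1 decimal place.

Var(Ŷ) = N²·Var(ȳ) = N²·(1 − n/N)·s²/n.
f = 7224/49581 = 0.14570097; Var(ȳ) = 0.85429903·306/7224 = 0.036187085.
Var(Ŷ) = 49581² · 0.036187085 = 8.8957827 × 10^7.
SE(Ŷ) = √(8.8957827 × 10^7) = 9431.7.

9431.7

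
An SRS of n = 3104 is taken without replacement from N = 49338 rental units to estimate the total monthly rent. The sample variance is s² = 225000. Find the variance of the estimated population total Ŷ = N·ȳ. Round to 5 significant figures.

1.6535 × 10^11

Var(Ŷ) = N²·Var(ȳ) = N²·(1 − n/N)·s²/n.
f = 3104/49338 = 0.06291297; Var(ȳ) = 0.93708703·225000/3104 = 67.926734.
Var(Ŷ) = 49338² · 67.926734 = 1.6534985 × 10^11.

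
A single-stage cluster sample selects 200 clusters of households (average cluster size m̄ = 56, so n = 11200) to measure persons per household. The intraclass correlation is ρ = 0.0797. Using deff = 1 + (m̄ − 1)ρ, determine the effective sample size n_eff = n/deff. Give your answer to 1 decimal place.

deff = 1 + (56 − 1)·0.0797 = 1 + 4.3835 = 5.3835.
n_eff = 11200 / 5.3835 = 2080.4.

2080.4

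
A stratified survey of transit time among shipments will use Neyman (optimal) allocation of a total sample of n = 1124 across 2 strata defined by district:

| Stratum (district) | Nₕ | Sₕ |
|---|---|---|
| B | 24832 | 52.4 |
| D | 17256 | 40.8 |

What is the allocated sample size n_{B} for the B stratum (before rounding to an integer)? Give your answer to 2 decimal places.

729.36

Neyman allocation: nₕ = n·NₕSₕ / Σⱼ NⱼSⱼ.
Σ NⱼSⱼ = 24832·52.4 + 17256·40.8 = 2.0052416 × 10^6.
n_{B} = 1124·24832·52.4 / (2.0052416 × 10^6) = 729.36.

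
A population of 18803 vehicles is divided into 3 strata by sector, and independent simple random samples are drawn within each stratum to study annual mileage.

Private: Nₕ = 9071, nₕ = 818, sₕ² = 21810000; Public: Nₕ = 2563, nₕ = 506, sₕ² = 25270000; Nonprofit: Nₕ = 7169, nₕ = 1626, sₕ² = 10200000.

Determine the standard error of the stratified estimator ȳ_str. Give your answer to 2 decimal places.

Var(ȳ_str) = Σₕ Wₕ²(1 − fₕ)sₕ²/nₕ with Wₕ = Nₕ/N, N = 18803.
Private: Wₕ = 0.48242302; term = 0.48242302²·(1 − 0.09017749)·21810000/818 = 5645.6647.
Public: Wₕ = 0.13630804; term = 0.13630804²·(1 − 0.19742489)·25270000/506 = 744.70339.
Nonprofit: Wₕ = 0.38126895; term = 0.38126895²·(1 − 0.22680988)·10200000/1626 = 705.06442.
Sum = 7095.4325.
SE = √(7095.4325) = 84.23.

84.23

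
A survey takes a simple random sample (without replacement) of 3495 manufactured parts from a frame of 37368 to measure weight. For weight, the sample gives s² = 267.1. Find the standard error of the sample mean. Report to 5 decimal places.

Under SRS without replacement, Var(ȳ) = (1 − f)·s²/n with f = n/N = 3495/37368 = 0.09352922.
Var(ȳ) = (1 − 0.09352922)·267.1/3495 = 0.90647078·0.076423462 = 0.069275635.
SE(ȳ) = √(0.069275635) = 0.26320.

0.26320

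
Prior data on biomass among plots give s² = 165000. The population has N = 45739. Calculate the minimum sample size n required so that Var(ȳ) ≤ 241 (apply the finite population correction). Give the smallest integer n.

Without fpc, n₀ = s²/D = 165000/241 = 684.6473.
With fpc, (1 − n/N)·s²/n ≤ D requires n ≥ n₀/(1 + n₀/N) = 684.6473/(1 + 684.6473/45739) = 674.5502.
Rounding up, n = 675.

675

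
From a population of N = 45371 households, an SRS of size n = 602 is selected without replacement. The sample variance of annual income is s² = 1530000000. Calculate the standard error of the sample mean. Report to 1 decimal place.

1583.6

Under SRS without replacement, Var(ȳ) = (1 − f)·s²/n with f = n/N = 602/45371 = 0.01326839.
Var(ȳ) = (1 − 0.01326839)·1530000000/602 = 0.98673161·2.5415282 × 10^6 = 2.5078063 × 10^6.
SE(ȳ) = √(2.5078063 × 10^6) = 1583.6.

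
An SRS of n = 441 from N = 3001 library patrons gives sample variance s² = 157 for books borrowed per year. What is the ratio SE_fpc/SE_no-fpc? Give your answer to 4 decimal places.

f = n/N = 441/3001 = 0.14695102.
SE_no-fpc = √(s²/n) = 0.59666496; SE_fpc = √((1−f)s²/n) = 0.55108364.
Ratio = √(1−f) = 0.92360651.

0.9236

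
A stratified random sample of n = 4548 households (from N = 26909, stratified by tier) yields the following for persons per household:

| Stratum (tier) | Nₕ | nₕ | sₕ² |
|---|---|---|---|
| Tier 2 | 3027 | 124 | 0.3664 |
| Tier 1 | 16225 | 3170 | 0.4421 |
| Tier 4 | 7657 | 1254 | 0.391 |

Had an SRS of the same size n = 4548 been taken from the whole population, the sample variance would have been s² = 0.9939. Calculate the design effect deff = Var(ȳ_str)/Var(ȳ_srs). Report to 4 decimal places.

0.5384

Var(ȳ_str) = Σ Wₕ²(1−fₕ)sₕ²/nₕ with Wₕ = Nₕ/26909:
  Tier 2: (3027/26909)²·(1−124/3027)·0.3664/124 = 3.5858995 × 10^-5
  Tier 1: (16225/26909)²·(1−3170/16225)·0.4421/3170 = 4.0796952 × 10^-5
  Tier 4: (7657/26909)²·(1−1254/7657)·0.391/1254 = 2.1111848 × 10^-5
  → Var(ȳ_str) = 9.7767795 × 10^-5.
Var(ȳ_srs) = (1 − 4548/26909)·0.9939/4548 = 1.8160002 × 10^-4.
deff = (9.7767795 × 10^-5) / (1.8160002 × 10^-4) = 0.5384.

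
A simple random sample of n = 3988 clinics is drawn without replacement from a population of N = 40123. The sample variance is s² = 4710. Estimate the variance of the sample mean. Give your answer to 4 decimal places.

Under SRS without replacement, Var(ȳ) = (1 − f)·s²/n with f = n/N = 3988/40123 = 0.09939436.
Var(ȳ) = (1 − 0.09939436)·4710/3988 = 0.90060564·1.1810431 = 1.0636541.

1.0637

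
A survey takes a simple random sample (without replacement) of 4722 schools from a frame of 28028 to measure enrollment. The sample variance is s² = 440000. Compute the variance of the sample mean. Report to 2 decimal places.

Under SRS without replacement, Var(ȳ) = (1 − f)·s²/n with f = n/N = 4722/28028 = 0.16847438.
Var(ȳ) = (1 − 0.16847438)·440000/4722 = 0.83152562·93.180856 = 77.482268.

77.48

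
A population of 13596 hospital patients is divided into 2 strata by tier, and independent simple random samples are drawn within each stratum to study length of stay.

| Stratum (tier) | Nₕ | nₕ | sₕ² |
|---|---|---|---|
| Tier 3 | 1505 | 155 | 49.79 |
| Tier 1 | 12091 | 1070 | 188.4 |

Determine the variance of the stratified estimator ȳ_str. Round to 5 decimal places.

0.13046

Var(ȳ_str) = Σₕ Wₕ²(1 − fₕ)sₕ²/nₕ with Wₕ = Nₕ/N, N = 13596.
Tier 3: Wₕ = 0.11069432; term = 0.11069432²·(1 − 0.10299003)·49.79/155 = 0.0035306802.
Tier 1: Wₕ = 0.88930568; term = 0.88930568²·(1 − 0.08849558)·188.4/1070 = 0.12692817.
Sum = 0.13045885.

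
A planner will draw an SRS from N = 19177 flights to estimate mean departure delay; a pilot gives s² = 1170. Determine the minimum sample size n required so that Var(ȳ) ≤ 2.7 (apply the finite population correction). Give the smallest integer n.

Without fpc, n₀ = s²/D = 1170/2.7 = 433.3333.
With fpc, (1 − n/N)·s²/n ≤ D requires n ≥ n₀/(1 + n₀/N) = 433.3333/(1 + 433.3333/19177) = 423.7579.
Rounding up, n = 424.

424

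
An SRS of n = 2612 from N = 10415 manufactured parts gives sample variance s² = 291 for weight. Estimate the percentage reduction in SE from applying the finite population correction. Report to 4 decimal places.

f = n/N = 2612/10415 = 0.25079213.
SE_no-fpc = √(s²/n) = 0.33377969; SE_fpc = √((1−f)s²/n) = 0.288909.
Ratio = √(1−f) = 0.86556795. Reduction = 100·(1 − 0.86556795) = 13.4432%.

13.4432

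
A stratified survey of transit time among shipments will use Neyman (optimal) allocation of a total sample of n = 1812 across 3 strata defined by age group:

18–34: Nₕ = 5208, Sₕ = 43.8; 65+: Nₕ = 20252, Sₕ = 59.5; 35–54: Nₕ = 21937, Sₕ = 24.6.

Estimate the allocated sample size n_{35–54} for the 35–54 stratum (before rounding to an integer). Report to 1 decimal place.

495.7

Neyman allocation: nₕ = n·NₕSₕ / Σⱼ NⱼSⱼ.
Σ NⱼSⱼ = 5208·43.8 + 20252·59.5 + 21937·24.6 = 1.9727546 × 10^6.
n_{35–54} = 1812·21937·24.6 / (1.9727546 × 10^6) = 495.7.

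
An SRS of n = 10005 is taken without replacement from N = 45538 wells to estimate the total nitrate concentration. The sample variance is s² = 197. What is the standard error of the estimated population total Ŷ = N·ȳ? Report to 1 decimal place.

Var(Ŷ) = N²·Var(ȳ) = N²·(1 − n/N)·s²/n.
f = 10005/45538 = 0.21970662; Var(ȳ) = 0.78029338·197/10005 = 0.015364098.
Var(Ŷ) = 45538² · 0.015364098 = 3.1860675 × 10^7.
SE(Ŷ) = √(3.1860675 × 10^7) = 5644.5.

5644.5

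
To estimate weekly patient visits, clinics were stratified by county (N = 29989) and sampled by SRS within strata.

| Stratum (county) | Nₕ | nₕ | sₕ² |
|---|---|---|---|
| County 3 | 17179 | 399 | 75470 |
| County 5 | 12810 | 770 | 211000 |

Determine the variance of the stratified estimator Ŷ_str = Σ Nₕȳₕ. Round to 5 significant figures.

Var(Ŷ_str) = Σₕ Nₕ²(1 − fₕ)sₕ²/nₕ.
County 3: 17179²·(1 − 399/17179)·75470/399 = 5.452445 × 10^10.
County 5: 12810²·(1 − 770/12810)·211000/770 = 4.2263684 × 10^10.
Sum = 9.6788134 × 10^10.

9.6788 × 10^10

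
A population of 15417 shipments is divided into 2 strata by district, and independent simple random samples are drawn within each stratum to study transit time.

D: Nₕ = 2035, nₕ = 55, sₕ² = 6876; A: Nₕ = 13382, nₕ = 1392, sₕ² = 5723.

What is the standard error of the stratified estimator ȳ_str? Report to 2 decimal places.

Var(ȳ_str) = Σₕ Wₕ²(1 − fₕ)sₕ²/nₕ with Wₕ = Nₕ/N, N = 15417.
D: Wₕ = 0.13199715; term = 0.13199715²·(1 − 0.02702703)·6876/55 = 2.1193517.
A: Wₕ = 0.86800285; term = 0.86800285²·(1 − 0.10402033)·5723/1392 = 2.7753961.
Sum = 4.8947478.
SE = √(4.8947478) = 2.21.

2.21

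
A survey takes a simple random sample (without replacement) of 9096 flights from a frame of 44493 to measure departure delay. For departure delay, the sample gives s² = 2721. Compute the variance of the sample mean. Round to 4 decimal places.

0.2380

Under SRS without replacement, Var(ȳ) = (1 − f)·s²/n with f = n/N = 9096/44493 = 0.20443665.
Var(ȳ) = (1 − 0.20443665)·2721/9096 = 0.79556335·0.29914248 = 0.23798679.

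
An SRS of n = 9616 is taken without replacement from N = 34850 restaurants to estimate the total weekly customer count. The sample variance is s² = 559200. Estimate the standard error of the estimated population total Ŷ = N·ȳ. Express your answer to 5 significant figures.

Var(Ŷ) = N²·Var(ȳ) = N²·(1 − n/N)·s²/n.
f = 9616/34850 = 0.27592539; Var(ȳ) = 0.72407461·559200/9616 = 42.107167.
Var(Ŷ) = 34850² · 42.107167 = 5.1140102 × 10^10.
SE(Ŷ) = √(5.1140102 × 10^10) = 226140.

226140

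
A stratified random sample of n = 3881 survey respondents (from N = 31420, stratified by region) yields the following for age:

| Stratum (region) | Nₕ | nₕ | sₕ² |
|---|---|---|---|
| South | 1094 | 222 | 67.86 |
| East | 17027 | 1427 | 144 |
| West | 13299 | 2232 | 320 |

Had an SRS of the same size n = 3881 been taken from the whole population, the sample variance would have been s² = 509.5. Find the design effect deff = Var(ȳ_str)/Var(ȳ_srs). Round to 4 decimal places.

0.4243

Var(ȳ_str) = Σ Wₕ²(1−fₕ)sₕ²/nₕ with Wₕ = Nₕ/31420:
  South: (1094/31420)²·(1−222/1094)·67.86/222 = 2.9538084 × 10^-4
  East: (17027/31420)²·(1−1427/17027)·144/1427 = 0.027151191
  West: (13299/31420)²·(1−2232/13299)·320/2232 = 0.021374321
  → Var(ȳ_str) = 0.048820893.
Var(ȳ_srs) = (1 − 3881/31420)·509.5/3881 = 0.11506481.
deff = 0.048820893 / 0.11506481 = 0.4243.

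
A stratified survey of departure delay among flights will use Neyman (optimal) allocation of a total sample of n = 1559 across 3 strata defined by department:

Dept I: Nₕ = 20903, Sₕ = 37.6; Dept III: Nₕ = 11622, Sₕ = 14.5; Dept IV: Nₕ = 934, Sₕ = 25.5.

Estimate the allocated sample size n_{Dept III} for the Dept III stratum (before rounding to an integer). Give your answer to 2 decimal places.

268.55

Neyman allocation: nₕ = n·NₕSₕ / Σⱼ NⱼSⱼ.
Σ NⱼSⱼ = 20903·37.6 + 11622·14.5 + 934·25.5 = 978288.8.
n_{Dept III} = 1559·11622·14.5 / 978288.8 = 268.55.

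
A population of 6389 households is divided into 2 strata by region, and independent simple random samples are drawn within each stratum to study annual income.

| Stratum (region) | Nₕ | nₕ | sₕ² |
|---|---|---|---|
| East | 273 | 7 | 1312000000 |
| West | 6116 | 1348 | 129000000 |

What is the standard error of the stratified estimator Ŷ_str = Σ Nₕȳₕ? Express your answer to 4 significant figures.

4.050 × 10^6

Var(Ŷ_str) = Σₕ Nₕ²(1 − fₕ)sₕ²/nₕ.
East: 273²·(1 − 7/273)·1312000000/7 = 1.3610688 × 10^13.
West: 6116²·(1 − 1348/6116)·129000000/1348 = 2.7906382 × 10^12.
Sum = 1.6401326 × 10^13.
SE = √(1.6401326 × 10^13) = 4.050 × 10^6.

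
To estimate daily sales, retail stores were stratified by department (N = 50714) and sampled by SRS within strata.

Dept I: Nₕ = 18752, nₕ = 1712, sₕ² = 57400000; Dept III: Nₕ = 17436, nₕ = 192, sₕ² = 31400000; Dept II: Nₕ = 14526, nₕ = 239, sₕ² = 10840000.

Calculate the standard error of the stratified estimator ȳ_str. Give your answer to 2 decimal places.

Var(ȳ_str) = Σₕ Wₕ²(1 − fₕ)sₕ²/nₕ with Wₕ = Nₕ/N, N = 50714.
Dept I: Wₕ = 0.36975983; term = 0.36975983²·(1 − 0.09129693)·57400000/1712 = 4165.5235.
Dept III: Wₕ = 0.34381039; term = 0.34381039²·(1 − 0.01101170)·31400000/192 = 19118.665.
Dept II: Wₕ = 0.28642978; term = 0.28642978²·(1 − 0.01645326)·10840000/239 = 3659.8453.
Sum = 26944.034.
SE = √(26944.034) = 164.15.

164.15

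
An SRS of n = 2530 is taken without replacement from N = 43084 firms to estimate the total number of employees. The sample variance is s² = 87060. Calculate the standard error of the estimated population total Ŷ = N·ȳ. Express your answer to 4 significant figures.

245200

Var(Ŷ) = N²·Var(ȳ) = N²·(1 − n/N)·s²/n.
f = 2530/43084 = 0.05872250; Var(ȳ) = 0.94127750·87060/2530 = 32.390363.
Var(Ŷ) = 43084² · 32.390363 = 6.0123998 × 10^10.
SE(Ŷ) = √(6.0123998 × 10^10) = 245200.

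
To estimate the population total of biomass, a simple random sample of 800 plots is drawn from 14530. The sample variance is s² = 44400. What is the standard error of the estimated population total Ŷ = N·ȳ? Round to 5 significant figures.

Var(Ŷ) = N²·Var(ȳ) = N²·(1 − n/N)·s²/n.
f = 800/14530 = 0.05505850; Var(ȳ) = 0.94494150·44400/800 = 52.444253.
Var(Ŷ) = 14530² · 52.444253 = 1.1072078 × 10^10.
SE(Ŷ) = √(1.1072078 × 10^10) = 105220.

105220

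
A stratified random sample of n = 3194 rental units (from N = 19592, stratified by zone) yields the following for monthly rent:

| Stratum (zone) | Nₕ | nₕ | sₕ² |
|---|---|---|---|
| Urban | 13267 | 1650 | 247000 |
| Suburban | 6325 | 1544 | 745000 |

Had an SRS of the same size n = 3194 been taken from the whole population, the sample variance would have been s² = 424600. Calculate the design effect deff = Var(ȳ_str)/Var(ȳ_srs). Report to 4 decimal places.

0.8819

Var(ȳ_str) = Σ Wₕ²(1−fₕ)sₕ²/nₕ with Wₕ = Nₕ/19592:
  Urban: (13267/19592)²·(1−1650/13267)·247000/1650 = 60.106603
  Suburban: (6325/19592)²·(1−1544/6325)·745000/1544 = 38.012874
  → Var(ȳ_str) = 98.119477.
Var(ȳ_srs) = (1 − 3194/19592)·424600/3194 = 111.26465.
deff = 98.119477 / 111.26465 = 0.8819.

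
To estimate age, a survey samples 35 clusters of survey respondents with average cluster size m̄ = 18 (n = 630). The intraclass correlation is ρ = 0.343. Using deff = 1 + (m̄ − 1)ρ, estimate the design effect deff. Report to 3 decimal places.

6.831

deff = 1 + (18 − 1)·0.343 = 1 + 5.831 = 6.831.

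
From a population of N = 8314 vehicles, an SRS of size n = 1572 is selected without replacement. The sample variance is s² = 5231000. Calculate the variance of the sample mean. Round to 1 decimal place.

2698.4

Under SRS without replacement, Var(ȳ) = (1 − f)·s²/n with f = n/N = 1572/8314 = 0.18907866.
Var(ȳ) = (1 − 0.18907866)·5231000/1572 = 0.81092134·3327.6081 = 2698.4284.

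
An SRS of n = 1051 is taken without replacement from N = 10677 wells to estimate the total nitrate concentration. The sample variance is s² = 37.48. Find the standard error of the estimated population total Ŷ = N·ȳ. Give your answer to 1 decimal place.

Var(Ŷ) = N²·Var(ȳ) = N²·(1 − n/N)·s²/n.
f = 1051/10677 = 0.09843589; Var(ȳ) = 0.90156411·37.48/1051 = 0.032150926.
Var(Ŷ) = 10677² · 0.032150926 = 3.6651518 × 10^6.
SE(Ŷ) = √(3.6651518 × 10^6) = 1914.5.

1914.5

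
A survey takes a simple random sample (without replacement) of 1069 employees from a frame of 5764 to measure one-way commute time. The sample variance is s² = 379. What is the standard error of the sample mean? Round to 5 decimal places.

0.53739

Under SRS without replacement, Var(ȳ) = (1 − f)·s²/n with f = n/N = 1069/5764 = 0.18546149.
Var(ȳ) = (1 − 0.18546149)·379/1069 = 0.81453851·0.35453695 = 0.288784.
SE(ȳ) = √(0.288784) = 0.53739.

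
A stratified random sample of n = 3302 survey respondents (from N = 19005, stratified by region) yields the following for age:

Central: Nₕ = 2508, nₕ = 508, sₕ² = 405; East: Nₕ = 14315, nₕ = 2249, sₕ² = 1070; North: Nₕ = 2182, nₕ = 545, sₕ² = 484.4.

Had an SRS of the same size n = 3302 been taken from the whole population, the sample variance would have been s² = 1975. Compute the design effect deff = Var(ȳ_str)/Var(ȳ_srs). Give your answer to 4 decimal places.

Var(ȳ_str) = Σ Wₕ²(1−fₕ)sₕ²/nₕ with Wₕ = Nₕ/19005:
  Central: (2508/19005)²·(1−508/2508)·405/508 = 0.011071669
  East: (14315/19005)²·(1−2249/14315)·1070/2249 = 0.22751668
  North: (2182/19005)²·(1−545/2182)·484.4/545 = 0.0087897255
  → Var(ȳ_str) = 0.24737807.
Var(ȳ_srs) = (1 − 3302/19005)·1975/3302 = 0.49420233.
deff = 0.24737807 / 0.49420233 = 0.5006.

0.5006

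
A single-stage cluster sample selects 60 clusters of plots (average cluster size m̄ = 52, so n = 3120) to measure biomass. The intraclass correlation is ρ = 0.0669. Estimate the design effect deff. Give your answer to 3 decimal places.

deff = 1 + (52 − 1)·0.0669 = 1 + 3.4119 = 4.4119.

4.412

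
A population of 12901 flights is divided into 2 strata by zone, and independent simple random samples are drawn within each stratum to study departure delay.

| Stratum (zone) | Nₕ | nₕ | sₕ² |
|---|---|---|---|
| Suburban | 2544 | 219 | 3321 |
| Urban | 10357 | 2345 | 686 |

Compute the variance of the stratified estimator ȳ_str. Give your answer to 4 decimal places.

Var(ȳ_str) = Σₕ Wₕ²(1 − fₕ)sₕ²/nₕ with Wₕ = Nₕ/N, N = 12901.
Suburban: Wₕ = 0.19719402; term = 0.19719402²·(1 − 0.08608491)·3321/219 = 0.53891227.
Urban: Wₕ = 0.80280598; term = 0.80280598²·(1 − 0.22641692)·686/2345 = 0.14585101.
Sum = 0.68476328.

0.6848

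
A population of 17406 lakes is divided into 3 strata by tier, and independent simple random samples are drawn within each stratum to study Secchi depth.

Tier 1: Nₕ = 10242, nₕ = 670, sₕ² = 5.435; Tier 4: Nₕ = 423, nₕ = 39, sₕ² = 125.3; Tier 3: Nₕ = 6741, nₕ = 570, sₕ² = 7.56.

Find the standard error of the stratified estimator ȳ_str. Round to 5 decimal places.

0.07854

Var(ȳ_str) = Σₕ Wₕ²(1 − fₕ)sₕ²/nₕ with Wₕ = Nₕ/N, N = 17406.
Tier 1: Wₕ = 0.58841779; term = 0.58841779²·(1 − 0.06541691)·5.435/670 = 0.002624909.
Tier 4: Wₕ = 0.02430196; term = 0.02430196²·(1 − 0.09219858)·125.3/39 = 0.0017225034.
Tier 3: Wₕ = 0.38728025; term = 0.38728025²·(1 − 0.08455719)·7.56/570 = 0.0018210793.
Sum = 0.0061684917.
SE = √(0.0061684917) = 0.07854.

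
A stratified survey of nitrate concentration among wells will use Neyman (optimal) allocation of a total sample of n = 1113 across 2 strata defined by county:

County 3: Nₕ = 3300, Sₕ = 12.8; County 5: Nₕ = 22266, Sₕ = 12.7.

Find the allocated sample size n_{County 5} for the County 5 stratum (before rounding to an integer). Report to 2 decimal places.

Neyman allocation: nₕ = n·NₕSₕ / Σⱼ NⱼSⱼ.
Σ NⱼSⱼ = 3300·12.8 + 22266·12.7 = 325018.2.
n_{County 5} = 1113·22266·12.7 / 325018.2 = 968.35.

968.35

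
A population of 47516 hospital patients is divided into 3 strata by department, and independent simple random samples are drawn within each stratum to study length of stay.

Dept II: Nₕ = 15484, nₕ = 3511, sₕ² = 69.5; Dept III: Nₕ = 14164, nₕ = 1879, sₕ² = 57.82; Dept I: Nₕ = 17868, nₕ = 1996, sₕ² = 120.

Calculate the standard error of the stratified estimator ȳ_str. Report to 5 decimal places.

0.10746

Var(ȳ_str) = Σₕ Wₕ²(1 − fₕ)sₕ²/nₕ with Wₕ = Nₕ/N, N = 47516.
Dept II: Wₕ = 0.32586918; term = 0.32586918²·(1 − 0.22675019)·69.5/3511 = 0.0016254004.
Dept III: Wₕ = 0.29808906; term = 0.29808906²·(1 − 0.13266027)·57.82/1879 = 0.0023715519.
Dept I: Wₕ = 0.37604175; term = 0.37604175²·(1 − 0.11170808)·120/1996 = 0.0075517666.
Sum = 0.011548719.
SE = √(0.011548719) = 0.10746.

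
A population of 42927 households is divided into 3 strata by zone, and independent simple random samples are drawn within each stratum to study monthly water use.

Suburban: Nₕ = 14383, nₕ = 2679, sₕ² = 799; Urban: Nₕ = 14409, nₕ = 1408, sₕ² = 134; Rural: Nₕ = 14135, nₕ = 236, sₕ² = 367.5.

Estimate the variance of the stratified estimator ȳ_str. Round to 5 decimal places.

Var(ȳ_str) = Σₕ Wₕ²(1 − fₕ)sₕ²/nₕ with Wₕ = Nₕ/N, N = 42927.
Suburban: Wₕ = 0.33505719; term = 0.33505719²·(1 − 0.18626156)·799/2679 = 0.027245625.
Urban: Wₕ = 0.33566287; term = 0.33566287²·(1 − 0.09771670)·134/1408 = 0.0096750154.
Rural: Wₕ = 0.32927994; term = 0.32927994²·(1 − 0.01669614)·367.5/236 = 0.16602123.
Sum = 0.20294187.

0.20294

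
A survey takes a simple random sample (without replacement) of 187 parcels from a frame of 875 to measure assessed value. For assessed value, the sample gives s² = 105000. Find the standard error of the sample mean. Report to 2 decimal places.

Under SRS without replacement, Var(ȳ) = (1 − f)·s²/n with f = n/N = 187/875 = 0.21371429.
Var(ȳ) = (1 − 0.21371429)·105000/187 = 0.78628571·561.49733 = 441.49733.
SE(ȳ) = √(441.49733) = 21.01.

21.01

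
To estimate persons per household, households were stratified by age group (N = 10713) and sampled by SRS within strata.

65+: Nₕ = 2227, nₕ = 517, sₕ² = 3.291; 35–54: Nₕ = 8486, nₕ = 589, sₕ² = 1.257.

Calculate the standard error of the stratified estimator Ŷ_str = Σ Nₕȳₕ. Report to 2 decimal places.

Var(Ŷ_str) = Σₕ Nₕ²(1 − fₕ)sₕ²/nₕ.
65+: 2227²·(1 − 517/2227)·3.291/517 = 24241.175.
35–54: 8486²·(1 − 589/8486)·1.257/589 = 143016.17.
Sum = 167257.35.
SE = √(167257.35) = 408.97.

408.97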